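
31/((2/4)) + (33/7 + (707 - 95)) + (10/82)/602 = 16752031/24682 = 678.71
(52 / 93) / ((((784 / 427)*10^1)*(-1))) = -793 / 26040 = -0.03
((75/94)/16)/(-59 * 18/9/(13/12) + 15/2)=-325/661008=-0.00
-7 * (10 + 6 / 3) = -84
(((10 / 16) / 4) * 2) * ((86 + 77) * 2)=815 / 8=101.88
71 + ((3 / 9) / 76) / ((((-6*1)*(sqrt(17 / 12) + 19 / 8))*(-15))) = 2591146 / 36495 -4*sqrt(51) / 2080215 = 71.00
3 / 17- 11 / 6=-169 / 102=-1.66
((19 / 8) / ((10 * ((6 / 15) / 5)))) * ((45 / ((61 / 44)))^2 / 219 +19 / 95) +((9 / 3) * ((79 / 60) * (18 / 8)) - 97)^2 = 13522870834233 / 1738451200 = 7778.69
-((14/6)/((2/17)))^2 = -393.36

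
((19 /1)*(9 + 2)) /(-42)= -209 /42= -4.98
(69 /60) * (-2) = -23 /10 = -2.30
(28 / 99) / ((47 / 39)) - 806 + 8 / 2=-1243538 / 1551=-801.77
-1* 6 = -6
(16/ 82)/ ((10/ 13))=52/ 205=0.25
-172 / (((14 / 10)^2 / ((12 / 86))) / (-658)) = 56400 / 7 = 8057.14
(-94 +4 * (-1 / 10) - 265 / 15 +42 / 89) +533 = 562576 / 1335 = 421.41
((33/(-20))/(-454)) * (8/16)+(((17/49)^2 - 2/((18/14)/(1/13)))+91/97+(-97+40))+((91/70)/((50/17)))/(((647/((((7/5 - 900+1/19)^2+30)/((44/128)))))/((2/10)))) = 95664885293313380651671/361182836633960250000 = 264.87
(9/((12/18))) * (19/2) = 513/4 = 128.25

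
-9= -9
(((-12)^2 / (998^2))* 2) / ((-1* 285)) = -24 / 23655095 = -0.00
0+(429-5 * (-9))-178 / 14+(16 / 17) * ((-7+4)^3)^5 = -1607022691 / 119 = -13504392.36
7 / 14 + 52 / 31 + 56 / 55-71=-231213 / 3410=-67.80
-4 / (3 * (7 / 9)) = -12 / 7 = -1.71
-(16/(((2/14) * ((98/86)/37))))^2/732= -162001984/8967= -18066.46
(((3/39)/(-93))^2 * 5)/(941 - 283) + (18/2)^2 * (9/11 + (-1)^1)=-155809347821/10579647078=-14.73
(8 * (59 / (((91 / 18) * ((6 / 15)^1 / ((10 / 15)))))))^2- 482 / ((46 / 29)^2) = 210456523439 / 8761298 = 24021.16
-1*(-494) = 494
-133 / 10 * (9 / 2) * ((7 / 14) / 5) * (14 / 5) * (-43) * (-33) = -11889801 / 500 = -23779.60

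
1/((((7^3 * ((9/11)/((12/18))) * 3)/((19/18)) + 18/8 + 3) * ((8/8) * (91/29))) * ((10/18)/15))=218196/30472169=0.01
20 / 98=10 / 49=0.20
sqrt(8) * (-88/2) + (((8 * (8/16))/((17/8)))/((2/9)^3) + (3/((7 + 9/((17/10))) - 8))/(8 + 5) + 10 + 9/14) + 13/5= 208725861/1129310 - 88 * sqrt(2)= 60.38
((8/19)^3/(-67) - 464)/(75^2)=-213233104/2584985625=-0.08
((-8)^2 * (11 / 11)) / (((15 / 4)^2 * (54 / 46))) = 23552 / 6075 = 3.88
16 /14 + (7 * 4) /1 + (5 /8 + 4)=33.77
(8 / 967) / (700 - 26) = 4 / 325879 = 0.00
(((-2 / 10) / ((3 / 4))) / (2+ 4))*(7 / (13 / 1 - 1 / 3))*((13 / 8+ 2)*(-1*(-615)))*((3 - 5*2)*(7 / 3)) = 407827 / 456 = 894.36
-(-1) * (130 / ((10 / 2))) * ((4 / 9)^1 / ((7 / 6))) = 208 / 21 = 9.90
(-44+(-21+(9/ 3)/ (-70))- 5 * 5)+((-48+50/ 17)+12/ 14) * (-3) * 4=524049/ 1190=440.38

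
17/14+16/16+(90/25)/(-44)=821/385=2.13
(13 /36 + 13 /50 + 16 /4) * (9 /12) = 4159 /1200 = 3.47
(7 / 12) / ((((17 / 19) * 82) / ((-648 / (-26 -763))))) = 1197 / 183311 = 0.01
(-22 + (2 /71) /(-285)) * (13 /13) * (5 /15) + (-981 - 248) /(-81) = 4283057 /546345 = 7.84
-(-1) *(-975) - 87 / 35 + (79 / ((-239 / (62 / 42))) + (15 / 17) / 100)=-333771575 / 341292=-977.96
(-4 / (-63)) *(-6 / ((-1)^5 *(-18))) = -4 / 189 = -0.02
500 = 500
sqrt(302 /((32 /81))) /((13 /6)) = 12.76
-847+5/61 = -51662/61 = -846.92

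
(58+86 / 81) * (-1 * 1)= -59.06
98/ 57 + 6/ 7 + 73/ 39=7691/ 1729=4.45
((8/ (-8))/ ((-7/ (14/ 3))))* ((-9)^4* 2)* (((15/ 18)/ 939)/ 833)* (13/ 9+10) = 27810/ 260729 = 0.11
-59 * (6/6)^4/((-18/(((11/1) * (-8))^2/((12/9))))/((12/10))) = 114224/5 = 22844.80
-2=-2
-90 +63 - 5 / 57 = -1544 / 57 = -27.09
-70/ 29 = -2.41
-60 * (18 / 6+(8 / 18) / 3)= -1700 / 9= -188.89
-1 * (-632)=632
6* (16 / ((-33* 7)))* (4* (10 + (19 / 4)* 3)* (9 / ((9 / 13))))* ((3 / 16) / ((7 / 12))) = -90792 / 539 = -168.45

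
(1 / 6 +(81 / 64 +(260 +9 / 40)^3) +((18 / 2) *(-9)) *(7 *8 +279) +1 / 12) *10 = 1126050304929 / 6400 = 175945360.15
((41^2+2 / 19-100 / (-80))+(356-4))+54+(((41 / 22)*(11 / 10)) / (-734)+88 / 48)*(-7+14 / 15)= 26072395457 / 12551400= 2077.25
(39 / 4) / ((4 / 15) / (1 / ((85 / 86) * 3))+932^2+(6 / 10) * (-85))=1677 / 149394692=0.00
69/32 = 2.16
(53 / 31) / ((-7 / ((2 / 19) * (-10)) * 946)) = 530 / 1950179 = 0.00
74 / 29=2.55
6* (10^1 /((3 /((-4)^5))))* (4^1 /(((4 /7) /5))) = -716800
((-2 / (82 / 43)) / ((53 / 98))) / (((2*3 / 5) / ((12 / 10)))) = -4214 / 2173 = -1.94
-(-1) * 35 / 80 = 0.44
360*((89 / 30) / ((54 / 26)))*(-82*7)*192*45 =-2550213120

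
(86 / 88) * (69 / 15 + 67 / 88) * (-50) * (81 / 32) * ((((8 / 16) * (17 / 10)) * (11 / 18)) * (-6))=46559583 / 22528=2066.74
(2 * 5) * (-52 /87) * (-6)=1040 /29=35.86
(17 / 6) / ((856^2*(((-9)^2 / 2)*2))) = 17 / 356109696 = 0.00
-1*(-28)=28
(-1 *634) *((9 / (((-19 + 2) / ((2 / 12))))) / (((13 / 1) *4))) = 951 / 884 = 1.08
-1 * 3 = -3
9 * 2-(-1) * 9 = 27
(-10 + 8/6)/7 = -26/21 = -1.24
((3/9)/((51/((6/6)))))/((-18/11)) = -11/2754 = -0.00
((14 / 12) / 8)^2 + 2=4657 / 2304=2.02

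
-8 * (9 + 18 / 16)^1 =-81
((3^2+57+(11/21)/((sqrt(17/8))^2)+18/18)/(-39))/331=-24007/4608513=-0.01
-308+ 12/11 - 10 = -3486/11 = -316.91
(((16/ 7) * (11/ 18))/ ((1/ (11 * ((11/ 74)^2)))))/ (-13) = -29282/ 1121211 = -0.03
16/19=0.84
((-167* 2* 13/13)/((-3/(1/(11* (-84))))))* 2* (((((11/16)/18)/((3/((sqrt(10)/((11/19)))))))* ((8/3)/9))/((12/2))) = -3173* sqrt(10)/12124728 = -0.00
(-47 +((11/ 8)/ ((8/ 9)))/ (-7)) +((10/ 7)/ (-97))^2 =-1393325365/ 29506624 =-47.22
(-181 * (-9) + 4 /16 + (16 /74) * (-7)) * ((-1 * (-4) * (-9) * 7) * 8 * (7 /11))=-849912840 /407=-2088237.94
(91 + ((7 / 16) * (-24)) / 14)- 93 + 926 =3693 / 4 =923.25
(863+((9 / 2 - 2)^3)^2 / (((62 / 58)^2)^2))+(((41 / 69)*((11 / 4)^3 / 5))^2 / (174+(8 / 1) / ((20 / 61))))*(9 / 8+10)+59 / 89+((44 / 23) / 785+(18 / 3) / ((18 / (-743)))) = 258756617899843760222779 / 322110241531562557440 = 803.32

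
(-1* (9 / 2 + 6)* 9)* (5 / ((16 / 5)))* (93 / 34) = -439425 / 1088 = -403.88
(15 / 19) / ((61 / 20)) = 0.26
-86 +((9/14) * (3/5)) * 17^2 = 1783/70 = 25.47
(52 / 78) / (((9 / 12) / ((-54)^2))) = 2592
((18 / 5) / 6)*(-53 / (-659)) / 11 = 159 / 36245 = 0.00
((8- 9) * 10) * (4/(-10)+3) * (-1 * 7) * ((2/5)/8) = 91/10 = 9.10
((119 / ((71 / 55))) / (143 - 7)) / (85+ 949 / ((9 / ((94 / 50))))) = 12375 / 5171072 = 0.00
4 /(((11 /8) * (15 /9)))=96 /55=1.75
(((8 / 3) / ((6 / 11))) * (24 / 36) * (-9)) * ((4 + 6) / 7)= -880 / 21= -41.90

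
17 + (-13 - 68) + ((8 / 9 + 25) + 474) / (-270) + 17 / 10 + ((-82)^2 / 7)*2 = 15793712 / 8505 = 1856.99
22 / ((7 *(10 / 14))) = 22 / 5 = 4.40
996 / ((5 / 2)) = 1992 / 5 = 398.40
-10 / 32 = -5 / 16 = -0.31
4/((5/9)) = 36/5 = 7.20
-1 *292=-292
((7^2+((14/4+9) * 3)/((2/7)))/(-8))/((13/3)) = -2163/416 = -5.20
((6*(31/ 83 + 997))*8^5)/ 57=5425201152/ 1577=3440203.65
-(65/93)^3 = -274625/804357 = -0.34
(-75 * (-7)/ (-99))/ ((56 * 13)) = -25/ 3432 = -0.01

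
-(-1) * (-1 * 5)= -5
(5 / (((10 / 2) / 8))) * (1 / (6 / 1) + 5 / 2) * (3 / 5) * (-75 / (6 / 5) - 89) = -9696 / 5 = -1939.20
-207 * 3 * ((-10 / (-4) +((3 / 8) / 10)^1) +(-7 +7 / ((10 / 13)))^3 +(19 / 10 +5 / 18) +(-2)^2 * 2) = -27294537 / 2000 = -13647.27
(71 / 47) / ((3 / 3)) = 71 / 47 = 1.51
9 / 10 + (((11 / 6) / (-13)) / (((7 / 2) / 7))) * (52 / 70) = 29 / 42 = 0.69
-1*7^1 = -7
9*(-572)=-5148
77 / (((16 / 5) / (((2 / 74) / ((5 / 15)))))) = 1.95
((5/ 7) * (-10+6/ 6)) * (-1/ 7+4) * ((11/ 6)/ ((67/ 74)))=-164835/ 3283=-50.21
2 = 2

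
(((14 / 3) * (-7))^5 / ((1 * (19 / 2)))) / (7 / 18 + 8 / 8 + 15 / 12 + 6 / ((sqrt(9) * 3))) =-10330523392 / 8721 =-1184557.21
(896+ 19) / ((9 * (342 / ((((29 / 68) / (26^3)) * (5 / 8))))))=44225 / 9809938944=0.00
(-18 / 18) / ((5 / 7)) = -7 / 5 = -1.40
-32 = -32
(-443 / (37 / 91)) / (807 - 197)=-1.79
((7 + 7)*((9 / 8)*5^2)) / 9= 175 / 4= 43.75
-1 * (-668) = 668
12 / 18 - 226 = -676 / 3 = -225.33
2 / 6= 1 / 3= 0.33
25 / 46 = 0.54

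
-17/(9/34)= -64.22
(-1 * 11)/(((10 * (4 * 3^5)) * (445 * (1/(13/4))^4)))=-314171/1107302400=-0.00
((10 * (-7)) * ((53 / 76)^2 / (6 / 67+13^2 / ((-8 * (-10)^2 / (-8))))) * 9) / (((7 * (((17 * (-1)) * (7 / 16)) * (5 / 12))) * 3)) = 1355061600 / 512200157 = 2.65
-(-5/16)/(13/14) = 35/104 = 0.34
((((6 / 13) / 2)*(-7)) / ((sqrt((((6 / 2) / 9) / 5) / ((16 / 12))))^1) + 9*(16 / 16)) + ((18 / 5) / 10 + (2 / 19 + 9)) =8771 / 475-42*sqrt(5) / 13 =11.24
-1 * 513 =-513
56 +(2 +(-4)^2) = 74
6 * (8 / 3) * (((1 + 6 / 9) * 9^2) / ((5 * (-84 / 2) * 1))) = -10.29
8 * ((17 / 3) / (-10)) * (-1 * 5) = 68 / 3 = 22.67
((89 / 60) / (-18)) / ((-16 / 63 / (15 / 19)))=623 / 2432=0.26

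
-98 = -98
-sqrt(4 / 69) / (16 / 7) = -7 * sqrt(69) / 552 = -0.11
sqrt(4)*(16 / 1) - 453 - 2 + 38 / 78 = -16478 / 39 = -422.51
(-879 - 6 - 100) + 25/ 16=-15735/ 16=-983.44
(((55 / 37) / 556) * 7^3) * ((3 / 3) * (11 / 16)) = 207515 / 329152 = 0.63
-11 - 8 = -19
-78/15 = -26/5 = -5.20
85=85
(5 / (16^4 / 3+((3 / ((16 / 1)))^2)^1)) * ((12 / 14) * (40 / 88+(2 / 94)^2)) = 0.00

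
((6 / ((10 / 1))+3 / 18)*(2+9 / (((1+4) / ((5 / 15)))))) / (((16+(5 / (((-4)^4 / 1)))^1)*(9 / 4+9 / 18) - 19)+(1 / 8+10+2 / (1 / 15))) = 153088 / 5005725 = 0.03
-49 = -49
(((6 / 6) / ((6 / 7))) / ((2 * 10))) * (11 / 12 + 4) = 413 / 1440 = 0.29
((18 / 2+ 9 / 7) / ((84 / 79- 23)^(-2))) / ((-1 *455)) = -216236808 / 19877585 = -10.88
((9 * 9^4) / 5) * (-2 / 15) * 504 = -19840464 / 25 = -793618.56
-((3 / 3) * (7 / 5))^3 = -343 / 125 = -2.74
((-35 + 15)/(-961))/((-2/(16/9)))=-160/8649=-0.02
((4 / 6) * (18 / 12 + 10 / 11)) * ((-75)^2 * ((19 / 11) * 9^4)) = 12387988125 / 121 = 102380067.15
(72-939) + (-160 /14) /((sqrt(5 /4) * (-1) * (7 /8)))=-867 + 256 * sqrt(5) /49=-855.32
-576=-576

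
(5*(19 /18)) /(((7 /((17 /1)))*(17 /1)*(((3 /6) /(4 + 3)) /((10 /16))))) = 475 /72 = 6.60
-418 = -418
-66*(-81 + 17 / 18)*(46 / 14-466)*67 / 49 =-3439873063 / 1029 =-3342928.15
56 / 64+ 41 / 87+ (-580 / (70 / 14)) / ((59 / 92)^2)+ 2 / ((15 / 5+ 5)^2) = -2720048381 / 9691104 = -280.67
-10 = -10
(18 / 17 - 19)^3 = -28372625 / 4913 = -5775.01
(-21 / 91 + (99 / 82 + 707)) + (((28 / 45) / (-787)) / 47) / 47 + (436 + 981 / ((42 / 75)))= 845222627459947 / 291882603285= 2895.76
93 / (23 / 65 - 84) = -6045 / 5437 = -1.11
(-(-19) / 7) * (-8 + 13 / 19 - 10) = -47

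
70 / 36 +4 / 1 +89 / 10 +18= 1478 / 45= 32.84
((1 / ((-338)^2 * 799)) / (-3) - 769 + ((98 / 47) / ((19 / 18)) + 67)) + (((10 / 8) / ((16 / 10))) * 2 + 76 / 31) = -449047751983795 / 645173797008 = -696.01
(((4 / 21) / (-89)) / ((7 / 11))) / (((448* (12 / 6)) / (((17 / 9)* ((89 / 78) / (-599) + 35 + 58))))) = -812525659 / 1232308074816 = -0.00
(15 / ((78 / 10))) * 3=75 / 13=5.77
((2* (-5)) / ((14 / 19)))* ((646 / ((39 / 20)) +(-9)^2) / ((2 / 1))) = -218215 / 78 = -2797.63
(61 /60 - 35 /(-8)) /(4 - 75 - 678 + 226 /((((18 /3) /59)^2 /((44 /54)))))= 52407 /165795040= 0.00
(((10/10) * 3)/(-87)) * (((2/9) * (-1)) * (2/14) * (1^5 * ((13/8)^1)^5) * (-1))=-371293/29933568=-0.01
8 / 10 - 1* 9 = -41 / 5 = -8.20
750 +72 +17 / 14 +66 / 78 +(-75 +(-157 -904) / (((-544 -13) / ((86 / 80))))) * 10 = 19167299 / 202748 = 94.54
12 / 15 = 4 / 5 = 0.80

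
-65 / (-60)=13 / 12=1.08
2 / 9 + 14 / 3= 44 / 9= 4.89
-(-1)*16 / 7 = 16 / 7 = 2.29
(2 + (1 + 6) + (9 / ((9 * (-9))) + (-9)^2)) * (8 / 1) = 6472 / 9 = 719.11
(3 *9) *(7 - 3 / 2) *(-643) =-190971 / 2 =-95485.50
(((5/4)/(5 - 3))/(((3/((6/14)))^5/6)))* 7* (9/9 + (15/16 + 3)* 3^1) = 3075/153664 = 0.02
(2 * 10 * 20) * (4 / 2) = 800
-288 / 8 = -36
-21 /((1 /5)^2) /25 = -21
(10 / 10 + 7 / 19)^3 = 2.56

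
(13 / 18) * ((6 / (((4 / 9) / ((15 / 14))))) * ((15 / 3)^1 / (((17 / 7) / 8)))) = 2925 / 17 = 172.06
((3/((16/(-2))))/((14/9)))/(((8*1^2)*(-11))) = 27/9856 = 0.00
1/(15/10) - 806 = -2416/3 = -805.33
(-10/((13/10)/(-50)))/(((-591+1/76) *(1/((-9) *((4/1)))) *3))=912000/116779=7.81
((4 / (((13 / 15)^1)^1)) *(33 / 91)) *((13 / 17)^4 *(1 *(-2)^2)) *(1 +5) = 8030880 / 584647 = 13.74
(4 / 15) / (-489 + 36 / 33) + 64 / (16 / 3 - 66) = -7732484 / 7325955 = -1.06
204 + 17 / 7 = 1445 / 7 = 206.43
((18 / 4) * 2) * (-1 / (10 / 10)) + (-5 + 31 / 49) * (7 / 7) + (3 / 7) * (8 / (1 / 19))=2537 / 49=51.78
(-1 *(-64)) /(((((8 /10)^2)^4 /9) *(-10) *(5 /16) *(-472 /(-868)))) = -30515625 /15104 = -2020.37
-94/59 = -1.59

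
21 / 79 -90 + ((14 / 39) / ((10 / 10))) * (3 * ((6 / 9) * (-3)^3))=-112065 / 1027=-109.12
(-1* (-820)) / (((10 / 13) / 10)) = 10660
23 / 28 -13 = -341 / 28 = -12.18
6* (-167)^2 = 167334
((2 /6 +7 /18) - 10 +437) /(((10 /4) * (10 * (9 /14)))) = 53893 /2025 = 26.61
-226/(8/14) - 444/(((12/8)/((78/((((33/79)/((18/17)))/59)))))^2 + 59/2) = -51225517996372319/124772651949554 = -410.55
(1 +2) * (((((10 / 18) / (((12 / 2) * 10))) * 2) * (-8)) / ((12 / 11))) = -11 / 27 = -0.41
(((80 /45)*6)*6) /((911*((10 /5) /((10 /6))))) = 160 /2733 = 0.06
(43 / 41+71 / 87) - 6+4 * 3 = 28054 / 3567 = 7.86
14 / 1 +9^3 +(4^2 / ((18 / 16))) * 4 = 7199 / 9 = 799.89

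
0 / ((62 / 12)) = 0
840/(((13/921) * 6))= 128940/13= 9918.46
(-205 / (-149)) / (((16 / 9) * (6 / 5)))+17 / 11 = 114881 / 52448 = 2.19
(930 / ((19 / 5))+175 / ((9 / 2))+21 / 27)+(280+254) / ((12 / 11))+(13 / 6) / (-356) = 31407853 / 40584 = 773.90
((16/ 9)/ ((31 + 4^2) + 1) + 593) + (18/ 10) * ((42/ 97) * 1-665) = -7898689/ 13095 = -603.18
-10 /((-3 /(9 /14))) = 15 /7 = 2.14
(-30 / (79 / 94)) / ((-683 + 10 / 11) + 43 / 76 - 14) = 2357520 / 45935261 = 0.05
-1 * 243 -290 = -533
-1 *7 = -7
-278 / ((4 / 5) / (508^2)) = -89677240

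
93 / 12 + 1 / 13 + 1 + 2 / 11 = 5153 / 572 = 9.01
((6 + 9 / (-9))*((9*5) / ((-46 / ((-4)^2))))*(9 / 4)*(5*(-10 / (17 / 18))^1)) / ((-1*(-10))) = 364500 / 391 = 932.23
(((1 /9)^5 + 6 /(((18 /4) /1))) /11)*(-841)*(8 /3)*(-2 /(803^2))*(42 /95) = 0.00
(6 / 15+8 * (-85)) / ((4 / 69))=-117231 / 10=-11723.10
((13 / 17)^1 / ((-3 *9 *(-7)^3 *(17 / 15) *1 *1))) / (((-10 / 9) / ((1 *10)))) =-65 / 99127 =-0.00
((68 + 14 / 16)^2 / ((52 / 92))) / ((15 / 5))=6982823 / 2496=2797.61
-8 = -8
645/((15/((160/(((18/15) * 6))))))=8600/9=955.56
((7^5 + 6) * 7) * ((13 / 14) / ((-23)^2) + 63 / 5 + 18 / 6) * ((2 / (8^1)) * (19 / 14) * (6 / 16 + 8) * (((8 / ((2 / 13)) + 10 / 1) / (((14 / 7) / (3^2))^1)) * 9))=1349956170687969 / 103040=13101282712.42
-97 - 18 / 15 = -491 / 5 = -98.20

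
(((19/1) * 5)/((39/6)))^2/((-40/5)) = -9025/338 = -26.70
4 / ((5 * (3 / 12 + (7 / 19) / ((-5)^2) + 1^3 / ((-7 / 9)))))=-10640 / 13579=-0.78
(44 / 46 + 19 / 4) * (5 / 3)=875 / 92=9.51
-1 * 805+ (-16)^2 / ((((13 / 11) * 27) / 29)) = -200891 / 351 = -572.34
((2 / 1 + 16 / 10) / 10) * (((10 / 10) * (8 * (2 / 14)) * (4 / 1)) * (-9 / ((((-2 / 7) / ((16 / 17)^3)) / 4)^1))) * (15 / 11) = 235.74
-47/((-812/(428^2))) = 2152412/203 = 10603.01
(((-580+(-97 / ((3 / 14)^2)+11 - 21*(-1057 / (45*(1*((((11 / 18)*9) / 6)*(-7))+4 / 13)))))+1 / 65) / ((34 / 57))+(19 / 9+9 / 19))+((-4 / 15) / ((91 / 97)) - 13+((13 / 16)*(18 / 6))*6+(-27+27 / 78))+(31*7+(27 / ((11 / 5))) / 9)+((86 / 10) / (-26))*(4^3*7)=-39107711425957 / 8532742680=-4583.25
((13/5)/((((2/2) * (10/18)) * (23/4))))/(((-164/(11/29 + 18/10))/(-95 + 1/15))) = 1.03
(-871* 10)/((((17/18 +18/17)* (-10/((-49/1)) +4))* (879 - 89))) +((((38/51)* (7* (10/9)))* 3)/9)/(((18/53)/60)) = 7005080650603/20605349511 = 339.96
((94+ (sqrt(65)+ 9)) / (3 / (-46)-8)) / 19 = -4738 / 7049-46 *sqrt(65) / 7049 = -0.72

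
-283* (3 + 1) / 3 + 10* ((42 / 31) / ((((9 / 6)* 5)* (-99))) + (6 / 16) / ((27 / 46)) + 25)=-742469 / 6138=-120.96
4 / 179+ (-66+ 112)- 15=5553 / 179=31.02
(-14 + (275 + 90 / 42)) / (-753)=-614 / 1757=-0.35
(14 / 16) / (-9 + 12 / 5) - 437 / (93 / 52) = -2000797 / 8184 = -244.48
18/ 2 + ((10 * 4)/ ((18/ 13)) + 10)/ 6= 15.48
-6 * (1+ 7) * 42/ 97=-2016/ 97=-20.78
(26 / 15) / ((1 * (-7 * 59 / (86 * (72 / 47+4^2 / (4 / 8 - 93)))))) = -3774368 / 7695075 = -0.49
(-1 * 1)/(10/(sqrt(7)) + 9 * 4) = -63/2243 + 5 * sqrt(7)/4486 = -0.03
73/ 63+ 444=28045/ 63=445.16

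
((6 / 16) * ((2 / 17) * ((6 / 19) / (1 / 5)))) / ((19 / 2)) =45 / 6137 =0.01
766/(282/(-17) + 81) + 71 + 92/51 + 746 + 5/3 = 15494434/18615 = 832.36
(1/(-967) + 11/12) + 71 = 834509/11604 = 71.92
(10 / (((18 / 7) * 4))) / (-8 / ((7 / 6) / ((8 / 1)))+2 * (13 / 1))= -245 / 7272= -0.03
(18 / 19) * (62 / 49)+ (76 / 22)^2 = 1479400 / 112651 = 13.13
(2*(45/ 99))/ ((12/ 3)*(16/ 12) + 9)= 30/ 473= 0.06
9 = 9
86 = 86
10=10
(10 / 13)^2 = 100 / 169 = 0.59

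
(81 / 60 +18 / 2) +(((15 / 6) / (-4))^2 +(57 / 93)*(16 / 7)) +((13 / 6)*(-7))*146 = -458760593 / 208320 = -2202.19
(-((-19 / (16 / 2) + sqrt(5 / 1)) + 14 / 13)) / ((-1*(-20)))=27 / 416 - sqrt(5) / 20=-0.05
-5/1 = -5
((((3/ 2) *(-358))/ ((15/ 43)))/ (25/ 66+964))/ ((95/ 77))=-1.29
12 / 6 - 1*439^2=-192719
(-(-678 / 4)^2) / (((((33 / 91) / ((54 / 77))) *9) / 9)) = -13445757 / 242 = -55560.98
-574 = -574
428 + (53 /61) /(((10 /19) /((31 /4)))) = 1075537 /2440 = 440.79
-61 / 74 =-0.82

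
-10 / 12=-5 / 6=-0.83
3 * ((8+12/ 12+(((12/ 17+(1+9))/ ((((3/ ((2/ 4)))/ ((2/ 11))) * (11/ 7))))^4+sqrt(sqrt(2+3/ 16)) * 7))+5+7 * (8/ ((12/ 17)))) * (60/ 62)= 315 * 35^(1/ 4)/ 31+1353528532117093360/ 4995067599900279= 295.69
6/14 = 0.43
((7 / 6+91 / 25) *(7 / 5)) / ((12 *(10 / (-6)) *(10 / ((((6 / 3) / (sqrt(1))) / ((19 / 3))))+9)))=-5047 / 610000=-0.01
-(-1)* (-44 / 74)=-22 / 37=-0.59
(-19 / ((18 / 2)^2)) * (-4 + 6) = -38 / 81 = -0.47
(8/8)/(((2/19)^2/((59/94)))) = 21299/376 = 56.65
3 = 3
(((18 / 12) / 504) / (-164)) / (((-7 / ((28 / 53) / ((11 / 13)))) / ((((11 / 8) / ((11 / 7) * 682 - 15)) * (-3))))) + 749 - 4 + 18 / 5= 748.60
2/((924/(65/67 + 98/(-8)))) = -3023/123816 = -0.02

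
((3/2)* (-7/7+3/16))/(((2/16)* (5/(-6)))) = 117/10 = 11.70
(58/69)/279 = 58/19251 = 0.00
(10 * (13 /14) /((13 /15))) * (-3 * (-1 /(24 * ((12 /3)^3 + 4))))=75 /3808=0.02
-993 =-993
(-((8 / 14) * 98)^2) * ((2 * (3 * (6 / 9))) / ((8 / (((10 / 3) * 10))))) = -156800 / 3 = -52266.67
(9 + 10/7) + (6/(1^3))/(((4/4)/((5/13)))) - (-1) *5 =1614/91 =17.74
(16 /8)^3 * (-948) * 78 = -591552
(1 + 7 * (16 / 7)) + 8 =25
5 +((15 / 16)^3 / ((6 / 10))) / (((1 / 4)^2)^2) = 5705 / 16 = 356.56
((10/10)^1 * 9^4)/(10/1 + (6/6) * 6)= 410.06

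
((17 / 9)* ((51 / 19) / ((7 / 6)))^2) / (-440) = -44217 / 1945790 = -0.02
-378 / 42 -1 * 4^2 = -25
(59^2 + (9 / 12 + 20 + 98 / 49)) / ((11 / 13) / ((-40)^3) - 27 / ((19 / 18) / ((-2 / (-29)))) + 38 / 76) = -1606231120000 / 579494061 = -2771.78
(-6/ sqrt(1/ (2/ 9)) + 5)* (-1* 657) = -3285 + 1314* sqrt(2) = -1426.72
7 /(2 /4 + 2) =14 /5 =2.80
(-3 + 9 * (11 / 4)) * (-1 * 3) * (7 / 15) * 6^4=-197316 / 5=-39463.20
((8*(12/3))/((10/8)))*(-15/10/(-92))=48/115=0.42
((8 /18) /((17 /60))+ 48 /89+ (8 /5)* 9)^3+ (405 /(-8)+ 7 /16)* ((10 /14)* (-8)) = 4785.41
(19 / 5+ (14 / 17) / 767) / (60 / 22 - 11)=-0.46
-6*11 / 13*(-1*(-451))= -29766 / 13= -2289.69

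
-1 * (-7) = 7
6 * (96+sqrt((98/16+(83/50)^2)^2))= 1573209/2500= 629.28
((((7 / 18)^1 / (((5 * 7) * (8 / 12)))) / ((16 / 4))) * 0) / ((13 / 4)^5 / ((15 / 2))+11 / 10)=0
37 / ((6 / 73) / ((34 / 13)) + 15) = 45917 / 18654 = 2.46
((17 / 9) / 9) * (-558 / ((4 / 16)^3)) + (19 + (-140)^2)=109115 / 9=12123.89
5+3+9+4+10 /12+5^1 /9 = 403 /18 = 22.39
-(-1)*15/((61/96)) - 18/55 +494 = 1735472/3355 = 517.28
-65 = -65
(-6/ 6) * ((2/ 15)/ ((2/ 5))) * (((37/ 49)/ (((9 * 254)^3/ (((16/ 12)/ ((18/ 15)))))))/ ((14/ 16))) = -370/ 13829184648027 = -0.00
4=4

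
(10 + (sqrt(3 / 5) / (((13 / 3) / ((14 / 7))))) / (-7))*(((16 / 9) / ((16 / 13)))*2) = 260 / 9 - 4*sqrt(15) / 105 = 28.74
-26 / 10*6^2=-468 / 5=-93.60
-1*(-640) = 640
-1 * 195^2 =-38025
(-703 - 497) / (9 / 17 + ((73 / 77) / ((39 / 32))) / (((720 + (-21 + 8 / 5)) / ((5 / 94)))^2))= -2266.67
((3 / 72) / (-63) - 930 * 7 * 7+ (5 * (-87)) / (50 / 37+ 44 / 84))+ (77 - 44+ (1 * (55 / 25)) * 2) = -504093195877 / 11014920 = -45764.58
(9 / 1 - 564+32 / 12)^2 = 2745649 / 9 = 305072.11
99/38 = 2.61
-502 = -502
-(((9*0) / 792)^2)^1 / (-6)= 0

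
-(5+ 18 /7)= -53 /7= -7.57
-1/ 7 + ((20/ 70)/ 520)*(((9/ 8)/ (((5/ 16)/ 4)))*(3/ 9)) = -319/ 2275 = -0.14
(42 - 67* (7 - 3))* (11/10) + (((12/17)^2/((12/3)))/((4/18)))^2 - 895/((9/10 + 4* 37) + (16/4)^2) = -10277338901/40507685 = -253.71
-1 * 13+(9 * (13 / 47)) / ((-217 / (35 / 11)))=-208936 / 16027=-13.04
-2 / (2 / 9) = -9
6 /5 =1.20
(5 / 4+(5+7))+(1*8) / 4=61 / 4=15.25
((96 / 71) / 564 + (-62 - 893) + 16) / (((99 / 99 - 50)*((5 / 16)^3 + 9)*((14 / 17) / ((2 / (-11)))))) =-218187345920 / 465710041489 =-0.47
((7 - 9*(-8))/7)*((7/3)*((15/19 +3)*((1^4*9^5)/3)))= 37318968/19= 1964156.21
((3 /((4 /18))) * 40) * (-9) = -4860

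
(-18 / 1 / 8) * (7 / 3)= -21 / 4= -5.25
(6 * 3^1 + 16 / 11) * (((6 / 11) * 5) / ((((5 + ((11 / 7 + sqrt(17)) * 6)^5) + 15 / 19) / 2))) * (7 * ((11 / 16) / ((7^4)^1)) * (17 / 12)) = -2809788599578973215 / 15976319243698077714269168 + 485751922869643920 * sqrt(17) / 10983719480042428428560053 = 0.00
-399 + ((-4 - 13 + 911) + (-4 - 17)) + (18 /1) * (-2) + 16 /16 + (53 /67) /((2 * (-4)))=235251 /536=438.90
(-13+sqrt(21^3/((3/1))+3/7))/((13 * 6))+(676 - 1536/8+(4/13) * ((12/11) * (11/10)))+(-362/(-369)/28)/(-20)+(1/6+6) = sqrt(37821)/273+658641983/1343160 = 491.08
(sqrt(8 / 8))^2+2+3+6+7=19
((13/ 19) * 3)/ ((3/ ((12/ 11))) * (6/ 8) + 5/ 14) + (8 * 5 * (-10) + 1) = -2050083/ 5149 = -398.15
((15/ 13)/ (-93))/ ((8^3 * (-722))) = 5/ 148974592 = 0.00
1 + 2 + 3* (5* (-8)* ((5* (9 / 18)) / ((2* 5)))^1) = -27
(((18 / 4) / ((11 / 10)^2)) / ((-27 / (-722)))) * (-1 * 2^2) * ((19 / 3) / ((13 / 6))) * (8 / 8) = -5487200 / 4719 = -1162.79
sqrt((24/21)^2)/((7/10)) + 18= 962/49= 19.63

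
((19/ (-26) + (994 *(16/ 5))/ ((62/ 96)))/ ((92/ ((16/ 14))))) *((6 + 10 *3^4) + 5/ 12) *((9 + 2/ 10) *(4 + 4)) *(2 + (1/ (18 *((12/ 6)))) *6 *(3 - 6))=388847769718/ 70525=5513616.02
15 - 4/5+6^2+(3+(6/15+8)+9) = 353/5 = 70.60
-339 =-339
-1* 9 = -9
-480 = -480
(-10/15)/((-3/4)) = 0.89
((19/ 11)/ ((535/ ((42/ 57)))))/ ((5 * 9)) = 14/ 264825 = 0.00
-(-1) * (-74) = -74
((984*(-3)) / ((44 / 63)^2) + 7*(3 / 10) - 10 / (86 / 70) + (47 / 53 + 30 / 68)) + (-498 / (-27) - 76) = -2579638107353 / 421911270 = -6114.17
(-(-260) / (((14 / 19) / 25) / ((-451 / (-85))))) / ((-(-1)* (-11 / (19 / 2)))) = -4810325 / 119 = -40422.90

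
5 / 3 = 1.67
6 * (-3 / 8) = -9 / 4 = -2.25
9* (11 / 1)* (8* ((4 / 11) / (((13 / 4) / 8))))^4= 9895604649984 / 38014691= 260310.01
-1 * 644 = -644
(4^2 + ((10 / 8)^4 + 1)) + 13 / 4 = 5809 / 256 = 22.69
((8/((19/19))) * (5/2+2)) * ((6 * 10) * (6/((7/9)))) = 16662.86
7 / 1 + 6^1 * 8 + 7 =62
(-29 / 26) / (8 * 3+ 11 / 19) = -551 / 12142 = -0.05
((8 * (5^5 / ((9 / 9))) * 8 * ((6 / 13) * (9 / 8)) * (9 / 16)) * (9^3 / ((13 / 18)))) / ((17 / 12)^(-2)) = 159985884375 / 1352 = 118332754.72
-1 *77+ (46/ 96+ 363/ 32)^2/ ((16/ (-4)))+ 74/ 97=-397567105/ 3575808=-111.18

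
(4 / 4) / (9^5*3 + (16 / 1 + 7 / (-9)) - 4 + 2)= 9 / 1594442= 0.00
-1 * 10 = -10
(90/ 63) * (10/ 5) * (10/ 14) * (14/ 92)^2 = 0.05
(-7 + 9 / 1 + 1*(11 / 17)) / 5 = 9 / 17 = 0.53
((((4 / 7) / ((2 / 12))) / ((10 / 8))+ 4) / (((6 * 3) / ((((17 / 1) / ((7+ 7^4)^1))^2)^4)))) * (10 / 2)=411569689019 / 35609216201629440975940091904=0.00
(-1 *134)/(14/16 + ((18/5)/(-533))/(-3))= -2856880/18703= -152.75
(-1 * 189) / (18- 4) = -27 / 2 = -13.50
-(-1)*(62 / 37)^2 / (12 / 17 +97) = 65348 / 2273909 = 0.03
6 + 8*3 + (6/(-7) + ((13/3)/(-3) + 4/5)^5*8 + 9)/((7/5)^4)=158234960231/4962182715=31.89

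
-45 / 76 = -0.59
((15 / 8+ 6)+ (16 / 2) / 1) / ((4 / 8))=127 / 4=31.75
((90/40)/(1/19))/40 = 171/160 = 1.07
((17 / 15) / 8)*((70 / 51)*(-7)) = -49 / 36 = -1.36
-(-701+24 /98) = 34337 /49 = 700.76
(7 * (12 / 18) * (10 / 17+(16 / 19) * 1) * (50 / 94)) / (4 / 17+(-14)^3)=-13475 / 10413273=-0.00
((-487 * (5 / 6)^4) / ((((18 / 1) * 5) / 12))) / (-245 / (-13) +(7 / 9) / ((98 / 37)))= -5539625 / 3385908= -1.64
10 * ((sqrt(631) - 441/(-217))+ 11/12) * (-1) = -10 * sqrt(631) - 5485/186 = -280.69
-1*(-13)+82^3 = 551381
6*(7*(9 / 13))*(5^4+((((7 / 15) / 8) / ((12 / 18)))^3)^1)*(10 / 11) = 4652312679 / 281600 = 16521.00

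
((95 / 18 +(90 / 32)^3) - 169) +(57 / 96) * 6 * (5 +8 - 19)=-6003299 / 36864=-162.85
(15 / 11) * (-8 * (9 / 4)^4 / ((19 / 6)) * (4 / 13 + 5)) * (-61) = 1242686205 / 43472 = 28585.90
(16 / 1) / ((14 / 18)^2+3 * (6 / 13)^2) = 12.86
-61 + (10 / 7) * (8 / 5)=-411 / 7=-58.71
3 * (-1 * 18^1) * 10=-540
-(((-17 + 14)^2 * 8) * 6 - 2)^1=-430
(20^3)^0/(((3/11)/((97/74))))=1067/222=4.81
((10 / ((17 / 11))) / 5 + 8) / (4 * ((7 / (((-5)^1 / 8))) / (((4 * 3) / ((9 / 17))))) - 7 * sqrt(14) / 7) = 9480 / 5209 - 33575 * sqrt(14) / 36463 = -1.63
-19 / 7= -2.71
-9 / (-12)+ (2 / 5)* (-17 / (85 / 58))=-389 / 100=-3.89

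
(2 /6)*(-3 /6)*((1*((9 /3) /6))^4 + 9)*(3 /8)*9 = -1305 /256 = -5.10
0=0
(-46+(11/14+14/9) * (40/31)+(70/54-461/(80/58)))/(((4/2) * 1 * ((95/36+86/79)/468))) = -271429109211/11502085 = -23598.25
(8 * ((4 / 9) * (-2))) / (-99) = 64 / 891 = 0.07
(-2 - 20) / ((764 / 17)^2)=-3179 / 291848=-0.01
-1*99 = -99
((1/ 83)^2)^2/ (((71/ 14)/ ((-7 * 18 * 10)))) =-17640/ 3369540791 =-0.00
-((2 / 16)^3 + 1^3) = -513 / 512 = -1.00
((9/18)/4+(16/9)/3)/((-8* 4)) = -0.02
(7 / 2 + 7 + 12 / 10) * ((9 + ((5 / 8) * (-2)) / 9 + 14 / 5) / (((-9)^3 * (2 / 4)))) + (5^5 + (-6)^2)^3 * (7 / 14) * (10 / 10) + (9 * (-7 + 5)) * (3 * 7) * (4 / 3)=1151253613373563 / 72900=15792230636.13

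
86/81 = 1.06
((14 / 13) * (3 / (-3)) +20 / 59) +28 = 20910 / 767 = 27.26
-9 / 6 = -3 / 2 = -1.50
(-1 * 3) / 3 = -1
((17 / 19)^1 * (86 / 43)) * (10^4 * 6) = 2040000 / 19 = 107368.42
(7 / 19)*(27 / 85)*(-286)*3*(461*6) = -448540092 / 1615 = -277733.80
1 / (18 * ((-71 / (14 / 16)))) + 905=9252713 / 10224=905.00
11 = 11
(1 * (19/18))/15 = 19/270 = 0.07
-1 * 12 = -12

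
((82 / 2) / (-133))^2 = 1681 / 17689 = 0.10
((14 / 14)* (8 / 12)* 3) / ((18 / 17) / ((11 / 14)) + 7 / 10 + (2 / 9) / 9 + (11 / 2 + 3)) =75735 / 400346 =0.19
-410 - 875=-1285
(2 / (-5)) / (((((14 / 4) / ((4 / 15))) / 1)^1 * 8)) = -2 / 525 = -0.00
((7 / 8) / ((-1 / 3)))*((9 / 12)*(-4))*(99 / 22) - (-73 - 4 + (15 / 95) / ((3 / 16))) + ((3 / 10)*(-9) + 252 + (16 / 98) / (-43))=360.89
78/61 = 1.28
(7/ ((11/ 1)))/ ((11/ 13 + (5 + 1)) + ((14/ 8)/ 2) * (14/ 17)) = 6188/ 73579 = 0.08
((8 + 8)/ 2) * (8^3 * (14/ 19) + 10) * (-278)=-16364192/ 19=-861273.26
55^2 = 3025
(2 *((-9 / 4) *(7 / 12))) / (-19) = 0.14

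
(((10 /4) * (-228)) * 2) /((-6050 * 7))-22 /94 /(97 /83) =-0.17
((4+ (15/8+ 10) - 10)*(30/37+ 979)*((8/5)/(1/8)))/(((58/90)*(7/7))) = 122680152/1073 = 114333.79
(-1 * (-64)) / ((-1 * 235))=-64 / 235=-0.27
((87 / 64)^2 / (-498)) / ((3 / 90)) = -37845 / 339968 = -0.11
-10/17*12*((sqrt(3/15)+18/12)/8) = -45/34-3*sqrt(5)/17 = -1.72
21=21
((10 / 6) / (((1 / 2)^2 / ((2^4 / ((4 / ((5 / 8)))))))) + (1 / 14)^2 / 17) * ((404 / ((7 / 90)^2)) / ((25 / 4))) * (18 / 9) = 14538444192 / 40817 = 356186.01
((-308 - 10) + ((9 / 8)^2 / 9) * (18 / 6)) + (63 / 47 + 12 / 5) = -4720119 / 15040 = -313.84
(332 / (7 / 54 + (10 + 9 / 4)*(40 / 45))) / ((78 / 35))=2988 / 221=13.52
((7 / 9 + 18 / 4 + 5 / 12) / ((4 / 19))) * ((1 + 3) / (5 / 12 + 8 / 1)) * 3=3895 / 101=38.56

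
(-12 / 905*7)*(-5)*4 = 336 / 181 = 1.86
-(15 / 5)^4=-81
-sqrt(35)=-5.92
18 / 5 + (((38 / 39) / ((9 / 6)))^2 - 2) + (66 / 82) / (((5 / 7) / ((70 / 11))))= 25796902 / 2806245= 9.19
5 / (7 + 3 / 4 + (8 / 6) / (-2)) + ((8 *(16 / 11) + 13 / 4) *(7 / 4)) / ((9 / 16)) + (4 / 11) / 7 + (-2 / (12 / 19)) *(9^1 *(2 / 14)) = 43.00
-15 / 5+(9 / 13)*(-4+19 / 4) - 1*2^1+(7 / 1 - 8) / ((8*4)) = -1877 / 416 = -4.51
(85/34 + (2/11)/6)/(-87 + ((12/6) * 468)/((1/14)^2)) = 167/12102354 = 0.00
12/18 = 2/3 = 0.67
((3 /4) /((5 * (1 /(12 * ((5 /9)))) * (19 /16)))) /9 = 16 /171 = 0.09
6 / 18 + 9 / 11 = 38 / 33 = 1.15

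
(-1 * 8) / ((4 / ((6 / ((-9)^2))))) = -4 / 27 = -0.15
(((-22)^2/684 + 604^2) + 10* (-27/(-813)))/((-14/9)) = -16905986437/72086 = -234525.24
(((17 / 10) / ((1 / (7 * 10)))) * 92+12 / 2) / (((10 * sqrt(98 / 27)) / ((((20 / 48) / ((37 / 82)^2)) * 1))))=9206837 * sqrt(6) / 19166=1176.67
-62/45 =-1.38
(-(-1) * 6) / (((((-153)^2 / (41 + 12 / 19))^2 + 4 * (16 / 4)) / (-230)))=-863439780 / 197831253337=-0.00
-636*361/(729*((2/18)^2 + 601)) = -38266/73023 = -0.52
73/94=0.78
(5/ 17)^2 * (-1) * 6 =-150/ 289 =-0.52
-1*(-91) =91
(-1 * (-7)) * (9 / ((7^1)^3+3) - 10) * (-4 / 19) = 48314 / 3287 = 14.70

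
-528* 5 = -2640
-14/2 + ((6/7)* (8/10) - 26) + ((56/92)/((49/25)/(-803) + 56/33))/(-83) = -31481428491/974095885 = -32.32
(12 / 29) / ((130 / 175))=210 / 377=0.56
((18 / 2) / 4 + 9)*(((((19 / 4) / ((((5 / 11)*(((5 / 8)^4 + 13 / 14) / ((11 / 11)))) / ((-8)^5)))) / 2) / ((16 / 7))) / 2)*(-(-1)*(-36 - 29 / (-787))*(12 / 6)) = 227948119719936 / 8132071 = 28030758.67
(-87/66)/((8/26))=-4.28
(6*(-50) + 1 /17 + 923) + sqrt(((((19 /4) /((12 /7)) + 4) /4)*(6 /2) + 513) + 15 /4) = sqrt(33397) /8 + 10592 /17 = 645.90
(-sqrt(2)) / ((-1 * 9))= sqrt(2) / 9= 0.16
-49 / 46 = -1.07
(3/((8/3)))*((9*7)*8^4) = 290304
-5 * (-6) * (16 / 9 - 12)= -920 / 3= -306.67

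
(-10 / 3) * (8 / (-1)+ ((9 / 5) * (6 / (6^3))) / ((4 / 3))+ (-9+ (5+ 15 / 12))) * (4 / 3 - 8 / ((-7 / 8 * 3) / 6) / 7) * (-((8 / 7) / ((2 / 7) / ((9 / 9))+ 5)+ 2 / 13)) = -11059585 / 212121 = -52.14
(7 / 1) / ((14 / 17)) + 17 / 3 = 85 / 6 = 14.17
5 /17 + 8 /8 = 22 /17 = 1.29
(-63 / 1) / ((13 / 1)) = -63 / 13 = -4.85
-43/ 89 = -0.48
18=18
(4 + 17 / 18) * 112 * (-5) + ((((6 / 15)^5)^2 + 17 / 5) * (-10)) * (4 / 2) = -49867224364 / 17578125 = -2836.89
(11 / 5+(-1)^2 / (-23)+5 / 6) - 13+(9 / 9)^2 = -6217 / 690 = -9.01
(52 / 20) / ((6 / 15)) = 13 / 2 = 6.50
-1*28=-28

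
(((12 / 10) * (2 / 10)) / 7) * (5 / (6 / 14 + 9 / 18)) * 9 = 108 / 65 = 1.66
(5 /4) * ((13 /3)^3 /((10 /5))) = 10985 /216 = 50.86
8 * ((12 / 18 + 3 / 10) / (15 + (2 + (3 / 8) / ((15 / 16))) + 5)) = 0.35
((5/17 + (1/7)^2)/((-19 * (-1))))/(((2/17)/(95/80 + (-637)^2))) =850494313/14896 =57095.48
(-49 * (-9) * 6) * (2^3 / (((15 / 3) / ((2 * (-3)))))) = -127008 / 5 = -25401.60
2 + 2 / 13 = 28 / 13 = 2.15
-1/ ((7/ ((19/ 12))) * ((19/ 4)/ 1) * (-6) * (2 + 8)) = 1/ 1260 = 0.00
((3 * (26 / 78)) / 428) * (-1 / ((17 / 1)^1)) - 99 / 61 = -720385 / 443836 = -1.62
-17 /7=-2.43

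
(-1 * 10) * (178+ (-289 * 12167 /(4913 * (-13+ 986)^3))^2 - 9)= -414439927426205664171380 /245230726287694783321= -1690.00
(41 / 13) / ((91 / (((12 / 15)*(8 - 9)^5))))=-164 / 5915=-0.03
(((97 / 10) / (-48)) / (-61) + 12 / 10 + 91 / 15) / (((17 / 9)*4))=127719 / 132736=0.96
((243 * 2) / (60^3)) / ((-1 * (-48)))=3 / 64000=0.00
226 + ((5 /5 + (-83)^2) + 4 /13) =92512 /13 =7116.31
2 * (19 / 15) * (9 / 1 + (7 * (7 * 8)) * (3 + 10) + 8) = 194294 / 15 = 12952.93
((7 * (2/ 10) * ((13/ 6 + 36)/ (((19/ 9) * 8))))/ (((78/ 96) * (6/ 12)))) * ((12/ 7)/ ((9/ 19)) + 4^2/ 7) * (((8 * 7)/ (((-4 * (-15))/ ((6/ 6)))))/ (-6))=-397544/ 55575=-7.15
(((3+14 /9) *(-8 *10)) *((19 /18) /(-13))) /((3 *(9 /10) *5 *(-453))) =-62320 /12879243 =-0.00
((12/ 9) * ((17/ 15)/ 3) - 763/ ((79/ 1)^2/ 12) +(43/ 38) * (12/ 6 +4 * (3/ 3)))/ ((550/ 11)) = 93265247/ 800408250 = 0.12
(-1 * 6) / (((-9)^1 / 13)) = 26 / 3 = 8.67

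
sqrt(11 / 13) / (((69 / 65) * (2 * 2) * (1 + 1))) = 5 * sqrt(143) / 552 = 0.11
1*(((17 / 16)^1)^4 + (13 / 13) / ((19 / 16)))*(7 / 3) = 18448325 / 3735552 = 4.94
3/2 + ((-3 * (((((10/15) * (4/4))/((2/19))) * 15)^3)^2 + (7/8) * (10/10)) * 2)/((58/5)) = -88211026874617/232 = -380219943425.07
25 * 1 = 25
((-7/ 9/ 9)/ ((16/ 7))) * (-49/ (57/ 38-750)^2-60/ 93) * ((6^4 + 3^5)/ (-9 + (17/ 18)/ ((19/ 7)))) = -99116455298/ 22840612729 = -4.34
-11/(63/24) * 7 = -88/3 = -29.33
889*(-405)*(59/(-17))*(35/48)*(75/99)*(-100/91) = -7375921875/9724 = -758527.55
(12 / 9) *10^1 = 40 / 3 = 13.33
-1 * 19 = -19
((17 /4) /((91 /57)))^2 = 938961 /132496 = 7.09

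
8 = 8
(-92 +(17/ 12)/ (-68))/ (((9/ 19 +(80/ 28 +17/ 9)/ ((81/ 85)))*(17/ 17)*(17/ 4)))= -142753023/ 35959216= -3.97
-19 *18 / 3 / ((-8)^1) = 57 / 4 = 14.25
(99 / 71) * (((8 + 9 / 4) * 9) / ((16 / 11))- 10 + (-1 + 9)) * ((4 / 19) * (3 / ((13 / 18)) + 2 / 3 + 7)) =59802303 / 280592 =213.13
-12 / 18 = -2 / 3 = -0.67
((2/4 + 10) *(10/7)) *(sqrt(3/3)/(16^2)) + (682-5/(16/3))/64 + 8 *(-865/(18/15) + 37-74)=-18591641/3072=-6051.97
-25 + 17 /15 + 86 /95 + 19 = -1129 /285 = -3.96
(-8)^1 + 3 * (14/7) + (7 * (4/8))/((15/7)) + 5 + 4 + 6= 439/30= 14.63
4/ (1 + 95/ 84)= 336/ 179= 1.88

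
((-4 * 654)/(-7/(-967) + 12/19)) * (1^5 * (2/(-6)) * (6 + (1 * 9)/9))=112148792/11737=9555.15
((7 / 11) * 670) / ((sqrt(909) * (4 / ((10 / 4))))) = 11725 * sqrt(101) / 13332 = 8.84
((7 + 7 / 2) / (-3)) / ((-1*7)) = 1 / 2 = 0.50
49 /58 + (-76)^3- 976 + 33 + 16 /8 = -439916.16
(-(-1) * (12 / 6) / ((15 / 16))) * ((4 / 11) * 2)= 256 / 165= 1.55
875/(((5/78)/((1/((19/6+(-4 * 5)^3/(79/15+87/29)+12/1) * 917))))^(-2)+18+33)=577445798044028571875/33656840800491004539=17.16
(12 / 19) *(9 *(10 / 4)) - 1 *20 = -5.79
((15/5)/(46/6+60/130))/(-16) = -0.02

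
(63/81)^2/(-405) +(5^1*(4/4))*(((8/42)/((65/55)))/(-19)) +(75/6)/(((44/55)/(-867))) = -13546.92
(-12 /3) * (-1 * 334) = 1336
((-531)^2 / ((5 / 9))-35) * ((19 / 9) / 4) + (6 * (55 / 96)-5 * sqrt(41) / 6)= 192850499 / 720-5 * sqrt(41) / 6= 267842.58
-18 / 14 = -9 / 7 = -1.29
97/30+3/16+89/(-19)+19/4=15899/4560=3.49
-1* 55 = -55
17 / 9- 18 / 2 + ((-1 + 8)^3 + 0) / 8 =2575 / 72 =35.76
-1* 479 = -479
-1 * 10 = -10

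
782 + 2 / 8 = 3129 / 4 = 782.25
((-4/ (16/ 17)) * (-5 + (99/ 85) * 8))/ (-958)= 367/ 19160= 0.02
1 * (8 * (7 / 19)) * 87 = 4872 / 19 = 256.42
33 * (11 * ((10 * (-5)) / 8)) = -9075 / 4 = -2268.75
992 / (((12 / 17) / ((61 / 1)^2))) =15687736 / 3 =5229245.33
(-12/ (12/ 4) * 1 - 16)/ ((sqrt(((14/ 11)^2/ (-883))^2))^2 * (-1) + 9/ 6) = -91323413192/ 6849240623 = -13.33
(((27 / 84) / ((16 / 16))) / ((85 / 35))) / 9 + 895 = 60861 / 68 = 895.01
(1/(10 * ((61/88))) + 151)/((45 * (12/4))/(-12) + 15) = 184396/4575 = 40.31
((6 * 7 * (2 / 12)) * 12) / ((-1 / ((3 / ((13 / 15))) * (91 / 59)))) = -448.47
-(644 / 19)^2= -414736 / 361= -1148.85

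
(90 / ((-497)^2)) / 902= 45 / 111401059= 0.00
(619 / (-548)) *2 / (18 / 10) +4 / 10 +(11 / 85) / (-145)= -26015621 / 30393450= -0.86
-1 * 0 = 0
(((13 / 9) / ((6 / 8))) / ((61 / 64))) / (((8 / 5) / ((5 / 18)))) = 5200 / 14823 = 0.35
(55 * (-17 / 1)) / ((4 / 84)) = -19635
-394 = -394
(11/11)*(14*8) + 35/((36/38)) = 2681/18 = 148.94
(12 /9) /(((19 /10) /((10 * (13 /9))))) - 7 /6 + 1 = 10229 /1026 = 9.97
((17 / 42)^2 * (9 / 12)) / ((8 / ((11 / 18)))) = 3179 / 338688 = 0.01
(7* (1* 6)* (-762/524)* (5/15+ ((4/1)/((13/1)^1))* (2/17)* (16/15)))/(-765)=365379/12304175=0.03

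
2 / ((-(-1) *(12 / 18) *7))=3 / 7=0.43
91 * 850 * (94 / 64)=1817725 / 16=113607.81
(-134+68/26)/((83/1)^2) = -1708/89557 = -0.02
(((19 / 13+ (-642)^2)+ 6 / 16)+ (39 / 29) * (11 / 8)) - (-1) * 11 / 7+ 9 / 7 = 412170.54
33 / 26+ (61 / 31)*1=2609 / 806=3.24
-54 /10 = -27 /5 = -5.40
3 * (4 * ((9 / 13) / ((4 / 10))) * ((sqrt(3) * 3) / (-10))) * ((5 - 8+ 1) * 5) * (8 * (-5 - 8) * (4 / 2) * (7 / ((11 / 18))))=-1632960 * sqrt(3) / 11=-257124.52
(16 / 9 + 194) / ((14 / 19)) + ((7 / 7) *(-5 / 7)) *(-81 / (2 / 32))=75059 / 63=1191.41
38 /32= 19 /16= 1.19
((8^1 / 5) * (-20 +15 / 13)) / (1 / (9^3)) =-285768 / 13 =-21982.15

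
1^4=1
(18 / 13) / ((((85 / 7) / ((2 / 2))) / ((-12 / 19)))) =-0.07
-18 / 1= -18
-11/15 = -0.73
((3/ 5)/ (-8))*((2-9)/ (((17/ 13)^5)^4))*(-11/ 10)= -4390146631997464670363031/ 1625692562659029008960640400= -0.00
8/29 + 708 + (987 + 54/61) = 3000509/1769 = 1696.16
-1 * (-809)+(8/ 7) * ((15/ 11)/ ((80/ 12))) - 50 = 58461/ 77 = 759.23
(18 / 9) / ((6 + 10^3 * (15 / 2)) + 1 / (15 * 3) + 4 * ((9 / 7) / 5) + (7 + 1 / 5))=630 / 2366989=0.00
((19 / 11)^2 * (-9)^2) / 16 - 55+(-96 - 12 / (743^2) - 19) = -165547925303 / 1068766864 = -154.90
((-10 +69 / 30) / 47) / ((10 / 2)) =-77 / 2350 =-0.03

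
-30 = -30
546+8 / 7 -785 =-1665 / 7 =-237.86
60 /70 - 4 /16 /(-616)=2113 /2464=0.86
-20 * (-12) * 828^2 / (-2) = -82270080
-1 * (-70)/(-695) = -14/139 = -0.10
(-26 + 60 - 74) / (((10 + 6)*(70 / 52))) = -13 / 7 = -1.86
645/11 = 58.64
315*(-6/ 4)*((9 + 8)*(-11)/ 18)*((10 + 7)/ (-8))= -10431.09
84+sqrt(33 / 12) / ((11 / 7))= 7 * sqrt(11) / 22+84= 85.06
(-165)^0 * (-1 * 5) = -5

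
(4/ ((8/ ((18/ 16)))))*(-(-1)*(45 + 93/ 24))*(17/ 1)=59823/ 128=467.37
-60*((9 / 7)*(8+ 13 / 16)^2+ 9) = -2925855 / 448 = -6530.93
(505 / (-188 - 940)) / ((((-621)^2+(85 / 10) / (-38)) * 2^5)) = -9595 / 264481699776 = -0.00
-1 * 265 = -265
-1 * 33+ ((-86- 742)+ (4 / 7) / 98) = -295321 / 343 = -860.99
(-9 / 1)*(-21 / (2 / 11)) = 2079 / 2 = 1039.50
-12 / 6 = -2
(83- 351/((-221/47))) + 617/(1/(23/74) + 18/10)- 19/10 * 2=13576604/49045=276.82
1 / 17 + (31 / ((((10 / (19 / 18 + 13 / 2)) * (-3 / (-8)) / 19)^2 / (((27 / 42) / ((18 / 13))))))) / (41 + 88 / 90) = 45749865971 / 91040355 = 502.52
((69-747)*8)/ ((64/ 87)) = -29493/ 4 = -7373.25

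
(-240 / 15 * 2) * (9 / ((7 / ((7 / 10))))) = -144 / 5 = -28.80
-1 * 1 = -1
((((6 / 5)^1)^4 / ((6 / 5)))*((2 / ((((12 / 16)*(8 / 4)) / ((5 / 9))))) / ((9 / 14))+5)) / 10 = 1196 / 1125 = 1.06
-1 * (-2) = 2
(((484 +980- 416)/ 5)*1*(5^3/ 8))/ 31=3275/ 31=105.65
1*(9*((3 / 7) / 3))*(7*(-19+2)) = -153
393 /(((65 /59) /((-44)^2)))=690615.88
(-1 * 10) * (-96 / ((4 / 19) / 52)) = 237120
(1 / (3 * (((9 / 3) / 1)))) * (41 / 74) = 41 / 666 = 0.06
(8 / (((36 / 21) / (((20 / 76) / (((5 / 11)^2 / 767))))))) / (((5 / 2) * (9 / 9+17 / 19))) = 649649 / 675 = 962.44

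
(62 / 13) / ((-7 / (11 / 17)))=-682 / 1547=-0.44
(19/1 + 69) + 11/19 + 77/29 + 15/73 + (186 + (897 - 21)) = 46394801/40223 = 1153.44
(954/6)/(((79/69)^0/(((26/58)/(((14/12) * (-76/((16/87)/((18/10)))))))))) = -27560/335559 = -0.08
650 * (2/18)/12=325/54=6.02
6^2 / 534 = 6 / 89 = 0.07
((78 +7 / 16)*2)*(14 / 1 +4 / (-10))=4267 / 2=2133.50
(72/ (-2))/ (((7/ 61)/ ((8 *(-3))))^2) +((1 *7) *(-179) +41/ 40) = -3088800111/ 1960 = -1575918.42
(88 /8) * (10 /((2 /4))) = 220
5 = 5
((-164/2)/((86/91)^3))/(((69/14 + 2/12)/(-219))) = 142092594189/34028996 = 4175.63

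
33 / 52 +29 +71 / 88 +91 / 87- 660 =-62554601 / 99528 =-628.51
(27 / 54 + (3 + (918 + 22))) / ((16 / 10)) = 9435 / 16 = 589.69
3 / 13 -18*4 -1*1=-946 / 13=-72.77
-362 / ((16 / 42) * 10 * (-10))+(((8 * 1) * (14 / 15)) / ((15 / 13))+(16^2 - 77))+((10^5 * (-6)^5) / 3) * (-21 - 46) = 12503808140381 / 720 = 17366400194.97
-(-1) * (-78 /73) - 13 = -1027 /73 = -14.07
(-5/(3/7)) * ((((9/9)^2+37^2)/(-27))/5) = 9590/81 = 118.40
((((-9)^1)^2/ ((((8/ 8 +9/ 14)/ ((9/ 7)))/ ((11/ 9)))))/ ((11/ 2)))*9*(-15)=-43740/ 23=-1901.74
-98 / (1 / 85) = -8330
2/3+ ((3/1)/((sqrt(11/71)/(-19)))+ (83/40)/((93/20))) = 69/62 - 57 * sqrt(781)/11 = -143.70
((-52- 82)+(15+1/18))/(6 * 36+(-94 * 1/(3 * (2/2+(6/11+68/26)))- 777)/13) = -16560635/21671358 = -0.76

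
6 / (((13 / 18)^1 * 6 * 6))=3 / 13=0.23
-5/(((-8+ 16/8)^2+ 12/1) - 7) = -5/41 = -0.12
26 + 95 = 121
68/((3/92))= 6256/3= 2085.33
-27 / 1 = -27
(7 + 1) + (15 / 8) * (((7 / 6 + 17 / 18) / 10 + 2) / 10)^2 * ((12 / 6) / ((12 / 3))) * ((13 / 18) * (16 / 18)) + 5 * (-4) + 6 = -104461187 / 17496000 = -5.97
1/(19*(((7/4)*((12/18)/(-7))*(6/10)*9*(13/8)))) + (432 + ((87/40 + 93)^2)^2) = 466953092853810223/5690880000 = 82052879.85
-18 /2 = -9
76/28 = 19/7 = 2.71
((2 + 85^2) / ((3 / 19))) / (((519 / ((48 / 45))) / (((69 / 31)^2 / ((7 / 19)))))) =7360709136 / 5818855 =1264.98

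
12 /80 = 3 /20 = 0.15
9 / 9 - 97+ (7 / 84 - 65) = -1931 / 12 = -160.92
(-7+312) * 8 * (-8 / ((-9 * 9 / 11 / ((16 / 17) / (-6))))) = -1717760 / 4131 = -415.82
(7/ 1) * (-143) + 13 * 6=-923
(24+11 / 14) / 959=347 / 13426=0.03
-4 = -4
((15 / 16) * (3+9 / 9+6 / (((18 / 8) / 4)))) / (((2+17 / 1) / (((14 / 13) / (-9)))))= -385 / 4446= -0.09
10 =10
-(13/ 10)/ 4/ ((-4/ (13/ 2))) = 169/ 320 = 0.53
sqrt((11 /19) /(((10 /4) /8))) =4 *sqrt(1045) /95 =1.36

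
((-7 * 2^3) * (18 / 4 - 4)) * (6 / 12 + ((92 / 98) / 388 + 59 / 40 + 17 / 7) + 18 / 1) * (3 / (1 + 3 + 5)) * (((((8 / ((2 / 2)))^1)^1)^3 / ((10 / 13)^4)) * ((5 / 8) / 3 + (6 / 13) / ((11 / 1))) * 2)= -2923361269244 / 19096875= -153080.61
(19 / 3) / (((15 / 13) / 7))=1729 / 45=38.42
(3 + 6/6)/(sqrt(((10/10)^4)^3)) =4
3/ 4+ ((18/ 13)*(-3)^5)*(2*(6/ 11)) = -209523/ 572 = -366.30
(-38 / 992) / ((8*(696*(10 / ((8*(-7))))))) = 0.00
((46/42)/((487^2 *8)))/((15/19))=437/597665880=0.00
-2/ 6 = -1/ 3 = -0.33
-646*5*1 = -3230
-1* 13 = -13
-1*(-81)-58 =23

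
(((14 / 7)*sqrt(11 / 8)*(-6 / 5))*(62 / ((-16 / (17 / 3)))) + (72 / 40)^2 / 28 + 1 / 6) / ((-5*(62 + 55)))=-527*sqrt(22) / 23400 - 593 / 1228500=-0.11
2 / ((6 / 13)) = 13 / 3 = 4.33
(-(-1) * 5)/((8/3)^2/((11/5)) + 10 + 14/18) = 495/1387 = 0.36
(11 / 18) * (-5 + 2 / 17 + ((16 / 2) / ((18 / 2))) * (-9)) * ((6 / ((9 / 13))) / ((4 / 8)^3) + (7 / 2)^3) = -2162479 / 2448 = -883.37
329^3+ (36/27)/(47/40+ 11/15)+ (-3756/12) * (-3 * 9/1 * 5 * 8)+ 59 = 8232410012/229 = 35949388.70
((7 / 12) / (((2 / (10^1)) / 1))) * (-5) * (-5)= 875 / 12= 72.92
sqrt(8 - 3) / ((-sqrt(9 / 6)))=-1.83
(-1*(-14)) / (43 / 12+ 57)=0.23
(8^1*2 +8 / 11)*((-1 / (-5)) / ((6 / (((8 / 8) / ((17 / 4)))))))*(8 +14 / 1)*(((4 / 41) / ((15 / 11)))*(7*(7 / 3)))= 3.37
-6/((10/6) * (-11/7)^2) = -882/605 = -1.46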